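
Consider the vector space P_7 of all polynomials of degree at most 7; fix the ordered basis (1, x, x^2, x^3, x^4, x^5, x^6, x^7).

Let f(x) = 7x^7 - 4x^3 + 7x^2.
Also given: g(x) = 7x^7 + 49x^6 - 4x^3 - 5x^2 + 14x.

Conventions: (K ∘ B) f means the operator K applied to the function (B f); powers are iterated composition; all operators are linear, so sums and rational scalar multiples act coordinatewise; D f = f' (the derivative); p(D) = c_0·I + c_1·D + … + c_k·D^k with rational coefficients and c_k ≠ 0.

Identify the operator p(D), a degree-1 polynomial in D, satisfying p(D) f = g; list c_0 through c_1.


D^0 f = 7x^7 - 4x^3 + 7x^2
D^1 f = 49x^6 - 12x^2 + 14x
matching coefficients of g against c_0 f + c_1 Df + … from the top degree down determines the c_i
solution: c_0 = 1, c_1 = 1

p(D) = I + D, i.e. c_0 = 1, c_1 = 1


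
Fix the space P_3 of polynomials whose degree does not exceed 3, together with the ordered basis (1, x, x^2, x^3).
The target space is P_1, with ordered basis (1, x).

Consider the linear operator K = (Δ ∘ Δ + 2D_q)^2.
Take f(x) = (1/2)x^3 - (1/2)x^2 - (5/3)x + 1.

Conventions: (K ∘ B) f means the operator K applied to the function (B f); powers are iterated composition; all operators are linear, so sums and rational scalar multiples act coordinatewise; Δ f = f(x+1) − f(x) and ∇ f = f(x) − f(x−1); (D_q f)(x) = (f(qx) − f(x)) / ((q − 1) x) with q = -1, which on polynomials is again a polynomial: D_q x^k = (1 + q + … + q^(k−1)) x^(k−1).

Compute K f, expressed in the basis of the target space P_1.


Δ f = (3/2)x^2 + (1/2)x - 5/3
Δ Δ f = 3x + 2
D_q f = (1/2)x^2 - 5/3
(2D_q) f = x^2 - 10/3
(Δ ∘ Δ + 2D_q) f = x^2 + 3x - 4/3
Δ (Δ ∘ Δ + 2D_q) f = 2x + 4
Δ Δ (Δ ∘ Δ + 2D_q) f = 2
D_q (Δ ∘ Δ + 2D_q) f = 3
(2D_q) (Δ ∘ Δ + 2D_q) f = 6
(Δ ∘ Δ + 2D_q) (Δ ∘ Δ + 2D_q) f = 8

the result is g(x) = 8


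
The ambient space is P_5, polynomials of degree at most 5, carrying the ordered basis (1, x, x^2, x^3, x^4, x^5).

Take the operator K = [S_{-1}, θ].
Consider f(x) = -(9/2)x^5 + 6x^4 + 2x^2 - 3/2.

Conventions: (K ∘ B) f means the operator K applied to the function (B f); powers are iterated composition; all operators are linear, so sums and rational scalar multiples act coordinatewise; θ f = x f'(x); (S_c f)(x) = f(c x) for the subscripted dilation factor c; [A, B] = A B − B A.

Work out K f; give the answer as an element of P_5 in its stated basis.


θ f = -(45/2)x^5 + 24x^4 + 4x^2
S_{-1} θ f = (45/2)x^5 + 24x^4 + 4x^2
S_{-1} f = (9/2)x^5 + 6x^4 + 2x^2 - 3/2
θ S_{-1} f = (45/2)x^5 + 24x^4 + 4x^2
[S_{-1}, θ] f = 0

g(x) = 0


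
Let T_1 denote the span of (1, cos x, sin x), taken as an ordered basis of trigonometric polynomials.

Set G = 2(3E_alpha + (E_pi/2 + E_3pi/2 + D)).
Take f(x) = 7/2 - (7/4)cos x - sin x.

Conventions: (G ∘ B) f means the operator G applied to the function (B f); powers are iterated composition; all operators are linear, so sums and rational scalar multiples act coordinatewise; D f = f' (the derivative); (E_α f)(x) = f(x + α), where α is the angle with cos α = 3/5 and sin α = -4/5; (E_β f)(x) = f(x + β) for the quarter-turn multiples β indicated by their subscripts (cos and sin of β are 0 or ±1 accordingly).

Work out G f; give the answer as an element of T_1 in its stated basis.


E_alpha f = 7/2 - (1/4)cos x - 2sin x
(3E_alpha) f = 21/2 - (3/4)cos x - 6sin x
E_pi/2 f = 7/2 - cos x + (7/4)sin x
E_3pi/2 f = 7/2 + cos x - (7/4)sin x
D f = -cos x + (7/4)sin x
(E_pi/2 + E_3pi/2 + D) f = 7 - cos x + (7/4)sin x
(3E_alpha + (E_pi/2 + E_3pi/2 + D)) f = 35/2 - (7/4)cos x - (17/4)sin x
(2(3E_alpha + (E_pi/2 + E_3pi/2 + D))) f = 35 - (7/2)cos x - (17/2)sin x

the result is g(x) = 35 - (7/2)cos x - (17/2)sin x


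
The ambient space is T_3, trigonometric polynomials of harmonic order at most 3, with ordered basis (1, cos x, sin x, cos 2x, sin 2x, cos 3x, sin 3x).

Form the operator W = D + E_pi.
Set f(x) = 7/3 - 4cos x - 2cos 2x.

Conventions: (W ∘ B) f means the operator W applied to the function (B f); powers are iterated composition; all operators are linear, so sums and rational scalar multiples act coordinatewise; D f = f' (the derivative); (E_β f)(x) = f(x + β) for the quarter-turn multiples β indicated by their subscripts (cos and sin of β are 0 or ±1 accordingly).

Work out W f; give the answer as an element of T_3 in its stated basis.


g(x) = 7/3 + 4cos x + 4sin x - 2cos 2x + 4sin 2x

D f = 4sin x + 4sin 2x
E_pi f = 7/3 + 4cos x - 2cos 2x
(D + E_pi) f = 7/3 + 4cos x + 4sin x - 2cos 2x + 4sin 2x


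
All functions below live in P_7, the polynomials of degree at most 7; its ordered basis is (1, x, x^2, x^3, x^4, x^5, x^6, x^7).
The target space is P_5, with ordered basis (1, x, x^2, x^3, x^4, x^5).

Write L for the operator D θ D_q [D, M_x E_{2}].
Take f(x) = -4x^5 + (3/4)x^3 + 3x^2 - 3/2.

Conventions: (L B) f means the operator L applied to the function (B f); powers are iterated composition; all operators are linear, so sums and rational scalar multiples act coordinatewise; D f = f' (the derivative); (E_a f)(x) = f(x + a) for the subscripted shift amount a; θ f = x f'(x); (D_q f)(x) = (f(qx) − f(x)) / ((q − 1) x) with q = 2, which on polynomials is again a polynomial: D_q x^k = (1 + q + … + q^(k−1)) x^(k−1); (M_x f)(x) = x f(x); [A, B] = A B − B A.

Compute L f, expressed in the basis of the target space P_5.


E_{2} f = -4x^5 - 40x^4 - (637/4)x^3 - (625/2)x^2 - 299x - 223/2
M_x E_{2} f = -4x^6 - 40x^5 - (637/4)x^4 - (625/2)x^3 - 299x^2 - (223/2)x
D (M_x E_{2}) f = -24x^5 - 200x^4 - 637x^3 - (1875/2)x^2 - 598x - 223/2
D f = -20x^4 + (9/4)x^2 + 6x
E_{2} D f = -20x^4 - 160x^3 - (1911/4)x^2 - 625x - 299
M_x E_{2} D f = -20x^5 - 160x^4 - (1911/4)x^3 - 625x^2 - 299x
[D, M_x E_{2}] f = -4x^5 - 40x^4 - (637/4)x^3 - (625/2)x^2 - 299x - 223/2
D_q [D, M_x E_{2}] f = -124x^4 - 600x^3 - (4459/4)x^2 - (1875/2)x - 299
θ D_q [D, M_x E_{2}] f = -496x^4 - 1800x^3 - (4459/2)x^2 - (1875/2)x
D (θ D_q [D, M_x E_{2}]) f = -1984x^3 - 5400x^2 - 4459x - 1875/2

the image equals g(x) = -1984x^3 - 5400x^2 - 4459x - 1875/2


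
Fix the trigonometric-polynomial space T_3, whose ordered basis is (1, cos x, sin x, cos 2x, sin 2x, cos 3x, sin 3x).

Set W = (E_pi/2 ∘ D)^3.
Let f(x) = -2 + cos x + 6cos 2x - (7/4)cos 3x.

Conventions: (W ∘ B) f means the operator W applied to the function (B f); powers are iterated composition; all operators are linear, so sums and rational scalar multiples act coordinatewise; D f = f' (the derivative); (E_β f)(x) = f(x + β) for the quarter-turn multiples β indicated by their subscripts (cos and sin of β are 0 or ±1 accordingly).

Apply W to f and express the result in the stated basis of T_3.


the image equals g(x) = -cos x - 48sin 2x - (189/4)cos 3x

D f = -sin x - 12sin 2x + (21/4)sin 3x
E_pi/2 D f = -cos x + 12sin 2x - (21/4)cos 3x
D (E_pi/2 ∘ D) f = sin x + 24cos 2x + (63/4)sin 3x
E_pi/2 D (E_pi/2 ∘ D) f = cos x - 24cos 2x - (63/4)cos 3x
D (E_pi/2 ∘ D) (E_pi/2 ∘ D) f = -sin x + 48sin 2x + (189/4)sin 3x
E_pi/2 D (E_pi/2 ∘ D) (E_pi/2 ∘ D) f = -cos x - 48sin 2x - (189/4)cos 3x


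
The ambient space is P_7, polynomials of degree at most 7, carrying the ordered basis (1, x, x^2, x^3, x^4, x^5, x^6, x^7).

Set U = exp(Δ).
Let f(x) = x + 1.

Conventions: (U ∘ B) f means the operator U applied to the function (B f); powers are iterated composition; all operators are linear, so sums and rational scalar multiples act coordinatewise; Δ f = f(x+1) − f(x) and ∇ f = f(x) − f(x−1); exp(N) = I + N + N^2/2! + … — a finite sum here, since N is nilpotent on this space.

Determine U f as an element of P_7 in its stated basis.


g(x) = x + 2

order-1 term: 1
the series for exp(Δ) f terminates at order 1
exp(Δ) f = x + 2


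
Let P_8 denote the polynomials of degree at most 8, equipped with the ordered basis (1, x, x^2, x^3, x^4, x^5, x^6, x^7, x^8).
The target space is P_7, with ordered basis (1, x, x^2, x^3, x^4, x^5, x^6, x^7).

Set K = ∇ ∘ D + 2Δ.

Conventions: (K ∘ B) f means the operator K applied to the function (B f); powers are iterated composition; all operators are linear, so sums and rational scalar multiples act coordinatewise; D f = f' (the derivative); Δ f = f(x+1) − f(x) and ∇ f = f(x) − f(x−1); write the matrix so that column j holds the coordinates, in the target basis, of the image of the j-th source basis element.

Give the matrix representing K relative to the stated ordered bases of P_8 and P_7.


the matrix is [[0, 2, 4, -1, 6, -3, 8, -5, 10]; [0, 0, 4, 12, -4, 30, -18, 56, -40]; [0, 0, 0, 6, 24, -10, 90, -63, 224]; [0, 0, 0, 0, 8, 40, -20, 210, -168]; [0, 0, 0, 0, 0, 10, 60, -35, 420]; [0, 0, 0, 0, 0, 0, 12, 84, -56]; [0, 0, 0, 0, 0, 0, 0, 14, 112]; [0, 0, 0, 0, 0, 0, 0, 0, 16]] (rows listed top to bottom)

image of 1: 0
image of x: 2
image of x^2: 4x + 4
image of x^3: 6x^2 + 12x - 1
image of x^4: 8x^3 + 24x^2 - 4x + 6
image of x^5: 10x^4 + 40x^3 - 10x^2 + 30x - 3
image of x^6: 12x^5 + 60x^4 - 20x^3 + 90x^2 - 18x + 8
image of x^7: 14x^6 + 84x^5 - 35x^4 + 210x^3 - 63x^2 + 56x - 5
image of x^8: 16x^7 + 112x^6 - 56x^5 + 420x^4 - 168x^3 + 224x^2 - 40x + 10
each image's coordinates form column j of the matrix


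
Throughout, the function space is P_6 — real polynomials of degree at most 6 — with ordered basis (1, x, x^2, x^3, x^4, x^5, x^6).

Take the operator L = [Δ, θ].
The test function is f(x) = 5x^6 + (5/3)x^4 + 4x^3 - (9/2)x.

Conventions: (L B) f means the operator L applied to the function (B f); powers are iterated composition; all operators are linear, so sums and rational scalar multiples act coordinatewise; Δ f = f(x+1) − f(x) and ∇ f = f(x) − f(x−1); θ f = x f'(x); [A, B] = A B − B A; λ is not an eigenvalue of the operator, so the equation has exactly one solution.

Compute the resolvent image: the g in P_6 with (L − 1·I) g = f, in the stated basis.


write g with unknown coordinates in the stated basis and equate coefficients in (L − 1·I) g = f
solving from the highest basis element down gives g = -5x^6 - 30x^5 - (905/3)x^4 - (6332/3)x^3 - 11152x^2 - (78667/2)x - 416137/6
check: L g = -30x^5 - 300x^4 - (6320/3)x^3 - 11152x^2 - 39338x - 416137/6
so L g − 1·g = 5x^6 + (5/3)x^4 + 4x^3 - (9/2)x = f ✓

the result is g(x) = -5x^6 - 30x^5 - (905/3)x^4 - (6332/3)x^3 - 11152x^2 - (78667/2)x - 416137/6


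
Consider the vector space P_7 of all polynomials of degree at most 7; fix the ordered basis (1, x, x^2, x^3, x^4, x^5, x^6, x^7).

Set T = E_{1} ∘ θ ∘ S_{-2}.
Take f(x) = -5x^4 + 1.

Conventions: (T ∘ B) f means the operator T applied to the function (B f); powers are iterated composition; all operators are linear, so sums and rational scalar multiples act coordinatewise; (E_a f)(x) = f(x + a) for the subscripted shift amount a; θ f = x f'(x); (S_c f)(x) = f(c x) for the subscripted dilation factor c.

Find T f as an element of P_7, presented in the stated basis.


the result is g(x) = -320x^4 - 1280x^3 - 1920x^2 - 1280x - 320

S_{-2} f = -80x^4 + 1
θ S_{-2} f = -320x^4
E_{1} θ S_{-2} f = -320x^4 - 1280x^3 - 1920x^2 - 1280x - 320


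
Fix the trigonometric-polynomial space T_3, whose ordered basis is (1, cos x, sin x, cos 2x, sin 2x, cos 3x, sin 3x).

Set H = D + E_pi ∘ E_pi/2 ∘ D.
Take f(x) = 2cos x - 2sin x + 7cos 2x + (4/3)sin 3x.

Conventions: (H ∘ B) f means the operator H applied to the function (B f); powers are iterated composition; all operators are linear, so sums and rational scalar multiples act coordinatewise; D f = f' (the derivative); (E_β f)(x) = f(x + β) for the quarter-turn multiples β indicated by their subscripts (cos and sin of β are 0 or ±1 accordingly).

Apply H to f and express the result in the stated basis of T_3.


D f = -2cos x - 2sin x - 14sin 2x + 4cos 3x
D f = -2cos x - 2sin x - 14sin 2x + 4cos 3x
E_pi/2 D f = -2cos x + 2sin x + 14sin 2x + 4sin 3x
E_pi E_pi/2 D f = 2cos x - 2sin x + 14sin 2x - 4sin 3x
(D + E_pi ∘ E_pi/2 ∘ D) f = -4sin x + 4cos 3x - 4sin 3x

the result is g(x) = -4sin x + 4cos 3x - 4sin 3x


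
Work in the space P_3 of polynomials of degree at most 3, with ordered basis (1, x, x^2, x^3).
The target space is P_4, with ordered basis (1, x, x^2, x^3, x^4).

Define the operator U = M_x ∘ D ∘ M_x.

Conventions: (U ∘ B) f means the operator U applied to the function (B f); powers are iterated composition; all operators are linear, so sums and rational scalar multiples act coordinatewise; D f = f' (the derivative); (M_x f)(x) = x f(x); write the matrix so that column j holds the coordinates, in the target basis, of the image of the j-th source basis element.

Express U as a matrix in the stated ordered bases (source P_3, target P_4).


the matrix is [[0, 0, 0, 0]; [1, 0, 0, 0]; [0, 2, 0, 0]; [0, 0, 3, 0]; [0, 0, 0, 4]] (rows listed top to bottom)

image of 1: x
image of x: 2x^2
image of x^2: 3x^3
image of x^3: 4x^4
each image's coordinates form column j of the matrix


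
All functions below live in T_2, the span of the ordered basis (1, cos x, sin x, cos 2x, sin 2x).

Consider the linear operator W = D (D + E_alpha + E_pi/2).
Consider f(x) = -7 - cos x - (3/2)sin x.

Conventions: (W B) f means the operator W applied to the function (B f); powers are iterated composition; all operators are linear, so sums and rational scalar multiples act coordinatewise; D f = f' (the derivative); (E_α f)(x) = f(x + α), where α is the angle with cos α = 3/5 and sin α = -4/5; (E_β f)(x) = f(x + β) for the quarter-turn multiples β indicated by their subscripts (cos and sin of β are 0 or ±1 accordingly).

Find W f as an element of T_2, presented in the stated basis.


the result is g(x) = (3/10)cos x + (12/5)sin x

D f = -(3/2)cos x + sin x
E_alpha f = -7 + (3/5)cos x - (17/10)sin x
E_pi/2 f = -7 - (3/2)cos x + sin x
(D + E_alpha + E_pi/2) f = -14 - (12/5)cos x + (3/10)sin x
D (D + E_alpha + E_pi/2) f = (3/10)cos x + (12/5)sin x


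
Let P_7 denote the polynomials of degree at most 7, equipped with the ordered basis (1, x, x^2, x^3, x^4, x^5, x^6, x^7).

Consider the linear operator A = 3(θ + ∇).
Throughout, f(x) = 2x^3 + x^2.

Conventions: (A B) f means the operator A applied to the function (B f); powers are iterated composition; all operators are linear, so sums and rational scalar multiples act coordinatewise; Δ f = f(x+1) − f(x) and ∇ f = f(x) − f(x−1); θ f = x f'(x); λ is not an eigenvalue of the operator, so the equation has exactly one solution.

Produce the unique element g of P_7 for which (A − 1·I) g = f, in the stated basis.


write g with unknown coordinates in the stated basis and equate coefficients in (A − 1·I) g = f
solving from the highest basis element down gives g = (1/4)x^3 - (1/4)x^2 + (15/8)x + 57/8
check: A g = (9/4)x^3 + (3/4)x^2 + (15/8)x + 57/8
so A g − 1·g = 2x^3 + x^2 = f ✓

g(x) = (1/4)x^3 - (1/4)x^2 + (15/8)x + 57/8


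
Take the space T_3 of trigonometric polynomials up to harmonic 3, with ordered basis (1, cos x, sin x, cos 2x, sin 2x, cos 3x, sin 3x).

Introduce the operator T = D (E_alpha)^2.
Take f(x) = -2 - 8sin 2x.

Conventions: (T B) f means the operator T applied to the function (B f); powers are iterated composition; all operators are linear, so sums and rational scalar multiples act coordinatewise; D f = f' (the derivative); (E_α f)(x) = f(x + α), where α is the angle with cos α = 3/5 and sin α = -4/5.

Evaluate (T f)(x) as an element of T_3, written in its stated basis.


E_alpha f = -2 + (192/25)cos 2x + (56/25)sin 2x
E_alpha E_alpha f = -2 - (2688/625)cos 2x + (4216/625)sin 2x
D (E_alpha)^2 f = (8432/625)cos 2x + (5376/625)sin 2x

the result is g(x) = (8432/625)cos 2x + (5376/625)sin 2x


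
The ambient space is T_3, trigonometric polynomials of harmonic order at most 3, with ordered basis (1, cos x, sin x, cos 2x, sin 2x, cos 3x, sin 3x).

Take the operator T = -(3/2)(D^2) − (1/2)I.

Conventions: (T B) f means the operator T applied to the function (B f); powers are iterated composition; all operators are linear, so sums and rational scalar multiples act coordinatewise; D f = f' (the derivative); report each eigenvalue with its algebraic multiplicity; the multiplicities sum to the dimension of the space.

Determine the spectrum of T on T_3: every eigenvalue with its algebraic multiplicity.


image of 1: -1/2
image of cos x: cos x
image of sin x: sin x
image of cos 2x: (11/2)cos 2x
image of sin 2x: (11/2)sin 2x
image of cos 3x: 13cos 3x
image of sin 3x: 13sin 3x
the matrix is diagonal; its diagonal is (-1/2, 1, 1, 11/2, 11/2, 13, 13)
for a triangular matrix the eigenvalues are the diagonal entries, with algebraic multiplicity their repetition count

λ = -1/2 (multiplicity 1), λ = 1 (multiplicity 2), λ = 11/2 (multiplicity 2), λ = 13 (multiplicity 2)


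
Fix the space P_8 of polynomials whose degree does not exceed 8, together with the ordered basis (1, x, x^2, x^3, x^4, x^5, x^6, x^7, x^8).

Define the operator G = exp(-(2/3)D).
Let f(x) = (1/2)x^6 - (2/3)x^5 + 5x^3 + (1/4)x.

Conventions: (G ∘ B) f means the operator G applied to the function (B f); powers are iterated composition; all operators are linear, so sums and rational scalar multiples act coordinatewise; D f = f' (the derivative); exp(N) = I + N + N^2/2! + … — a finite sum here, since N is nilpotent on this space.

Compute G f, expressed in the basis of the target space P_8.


order-1 term: -2x^5 + (20/9)x^4 - 10x^2 - 1/6
order-2 term: (10/3)x^4 - (80/27)x^3 + (20/3)x
order-3 term: -(80/27)x^3 + (160/81)x^2 - 40/27
order-4 term: (40/27)x^2 - (160/243)x
order-5 term: -(32/81)x + 64/729
order-6 term: 32/729
the series for exp(-(2/3)D) f terminates at order 6
exp(-(2/3)D) f = (1/2)x^6 - (8/3)x^5 + (50/9)x^4 - (25/27)x^3 - (530/81)x^2 + (5699/972)x - 737/486

the image equals g(x) = (1/2)x^6 - (8/3)x^5 + (50/9)x^4 - (25/27)x^3 - (530/81)x^2 + (5699/972)x - 737/486


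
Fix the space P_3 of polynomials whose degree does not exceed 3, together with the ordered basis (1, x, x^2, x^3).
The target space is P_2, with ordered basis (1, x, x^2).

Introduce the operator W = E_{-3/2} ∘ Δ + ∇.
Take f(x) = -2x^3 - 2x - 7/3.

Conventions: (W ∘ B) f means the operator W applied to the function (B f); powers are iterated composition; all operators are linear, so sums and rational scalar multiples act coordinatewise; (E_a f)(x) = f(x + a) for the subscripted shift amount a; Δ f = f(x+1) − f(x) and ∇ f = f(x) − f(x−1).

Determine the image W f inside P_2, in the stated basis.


g(x) = -12x^2 + 18x - 25/2

Δ f = -6x^2 - 6x - 4
E_{-3/2} Δ f = -6x^2 + 12x - 17/2
∇ f = -6x^2 + 6x - 4
(E_{-3/2} ∘ Δ + ∇) f = -12x^2 + 18x - 25/2


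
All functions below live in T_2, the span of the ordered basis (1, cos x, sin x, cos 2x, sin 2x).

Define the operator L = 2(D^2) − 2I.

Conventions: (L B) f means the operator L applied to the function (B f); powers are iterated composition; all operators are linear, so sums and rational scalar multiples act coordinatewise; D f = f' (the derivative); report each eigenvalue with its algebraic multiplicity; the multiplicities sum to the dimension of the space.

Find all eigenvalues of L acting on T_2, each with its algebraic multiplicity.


image of 1: -2
image of cos x: -4cos x
image of sin x: -4sin x
image of cos 2x: -10cos 2x
image of sin 2x: -10sin 2x
the matrix is diagonal; its diagonal is (-2, -4, -4, -10, -10)
for a triangular matrix the eigenvalues are the diagonal entries, with algebraic multiplicity their repetition count

λ = -10 (multiplicity 2), λ = -4 (multiplicity 2), λ = -2 (multiplicity 1)


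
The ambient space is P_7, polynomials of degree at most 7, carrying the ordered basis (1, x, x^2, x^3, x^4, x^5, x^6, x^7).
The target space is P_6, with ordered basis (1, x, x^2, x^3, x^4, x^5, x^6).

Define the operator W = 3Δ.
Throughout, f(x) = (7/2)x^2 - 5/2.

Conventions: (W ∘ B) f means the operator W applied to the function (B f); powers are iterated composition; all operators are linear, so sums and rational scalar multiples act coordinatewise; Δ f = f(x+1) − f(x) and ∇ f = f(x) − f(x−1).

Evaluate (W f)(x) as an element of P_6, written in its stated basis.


Δ f = 7x + 7/2
(3Δ) f = 21x + 21/2

the result is g(x) = 21x + 21/2


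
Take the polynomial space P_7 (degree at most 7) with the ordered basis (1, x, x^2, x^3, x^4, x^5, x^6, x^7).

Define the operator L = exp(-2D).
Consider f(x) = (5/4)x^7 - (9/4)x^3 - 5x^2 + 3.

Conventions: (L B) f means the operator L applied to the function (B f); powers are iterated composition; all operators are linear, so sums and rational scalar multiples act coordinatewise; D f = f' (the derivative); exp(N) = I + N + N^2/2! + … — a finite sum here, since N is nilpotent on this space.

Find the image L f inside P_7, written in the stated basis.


the image equals g(x) = (5/4)x^7 - (35/2)x^6 + 105x^5 - 350x^4 + (2791/4)x^3 - (1663/2)x^2 + 553x - 159

order-1 term: -(35/2)x^6 + (27/2)x^2 + 20x
order-2 term: 105x^5 - 27x - 20
order-3 term: -350x^4 + 18
order-4 term: 700x^3
order-5 term: -840x^2
order-6 term: 560x
order-7 term: -160
the series for exp(-2D) f terminates at order 7
exp(-2D) f = (5/4)x^7 - (35/2)x^6 + 105x^5 - 350x^4 + (2791/4)x^3 - (1663/2)x^2 + 553x - 159


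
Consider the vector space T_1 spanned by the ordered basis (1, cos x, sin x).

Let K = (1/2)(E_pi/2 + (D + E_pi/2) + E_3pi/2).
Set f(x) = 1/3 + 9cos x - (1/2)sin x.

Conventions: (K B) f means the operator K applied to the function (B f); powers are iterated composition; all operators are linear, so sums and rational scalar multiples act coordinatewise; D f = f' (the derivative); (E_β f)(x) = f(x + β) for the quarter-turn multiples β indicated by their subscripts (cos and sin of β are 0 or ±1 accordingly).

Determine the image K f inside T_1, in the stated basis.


the result is g(x) = 1/2 - (1/2)cos x - 9sin x

E_pi/2 f = 1/3 - (1/2)cos x - 9sin x
D f = -(1/2)cos x - 9sin x
E_pi/2 f = 1/3 - (1/2)cos x - 9sin x
(D + E_pi/2) f = 1/3 - cos x - 18sin x
E_3pi/2 f = 1/3 + (1/2)cos x + 9sin x
(E_pi/2 + (D + E_pi/2) + E_3pi/2) f = 1 - cos x - 18sin x
((1/2)(E_pi/2 + (D + E_pi/2) + E_3pi/2)) f = 1/2 - (1/2)cos x - 9sin x


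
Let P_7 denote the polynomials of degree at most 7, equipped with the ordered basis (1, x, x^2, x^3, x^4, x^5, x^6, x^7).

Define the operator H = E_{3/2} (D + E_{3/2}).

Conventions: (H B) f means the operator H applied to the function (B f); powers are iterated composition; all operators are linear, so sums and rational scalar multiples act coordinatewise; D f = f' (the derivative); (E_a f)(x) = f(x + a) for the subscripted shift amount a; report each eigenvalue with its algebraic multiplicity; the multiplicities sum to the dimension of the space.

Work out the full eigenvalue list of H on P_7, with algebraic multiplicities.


image of 1: 1
image of x: x + 4
image of x^2: x^2 + 8x + 12
image of x^3: x^3 + 12x^2 + 36x + 135/4
image of x^4: x^4 + 16x^3 + 72x^2 + 135x + 189/2
image of x^5: x^5 + 20x^4 + 120x^3 + (675/2)x^2 + (945/2)x + 4293/16
image of x^6: x^6 + 24x^5 + 180x^4 + 675x^3 + (2835/2)x^2 + (12879/8)x + 12393/16
image of x^7: x^7 + 28x^6 + 252x^5 + (4725/4)x^4 + (6615/2)x^3 + (90153/16)x^2 + (86751/16)x + 145071/64
the matrix is upper triangular; its diagonal is (1, 1, 1, 1, 1, 1, 1, 1)
for a triangular matrix the eigenvalues are the diagonal entries, with algebraic multiplicity their repetition count

λ = 1 (multiplicity 8)


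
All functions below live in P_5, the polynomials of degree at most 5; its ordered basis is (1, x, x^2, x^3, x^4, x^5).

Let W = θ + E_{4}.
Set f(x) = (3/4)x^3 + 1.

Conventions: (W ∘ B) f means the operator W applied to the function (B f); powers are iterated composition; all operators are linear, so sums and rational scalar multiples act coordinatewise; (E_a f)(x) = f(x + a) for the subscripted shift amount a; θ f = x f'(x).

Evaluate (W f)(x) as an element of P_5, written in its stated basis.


θ f = (9/4)x^3
E_{4} f = (3/4)x^3 + 9x^2 + 36x + 49
(θ + E_{4}) f = 3x^3 + 9x^2 + 36x + 49

the result is g(x) = 3x^3 + 9x^2 + 36x + 49


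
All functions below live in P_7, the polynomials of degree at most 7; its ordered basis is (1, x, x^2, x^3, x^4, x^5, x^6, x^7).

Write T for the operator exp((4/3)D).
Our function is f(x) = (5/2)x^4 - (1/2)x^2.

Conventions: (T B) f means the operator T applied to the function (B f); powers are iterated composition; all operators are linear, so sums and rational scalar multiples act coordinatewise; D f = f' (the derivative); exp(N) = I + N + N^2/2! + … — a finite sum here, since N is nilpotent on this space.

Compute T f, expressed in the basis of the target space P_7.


the result is g(x) = (5/2)x^4 + (40/3)x^3 + (157/6)x^2 + (604/27)x + 568/81

order-1 term: (40/3)x^3 - (4/3)x
order-2 term: (80/3)x^2 - 8/9
order-3 term: (640/27)x
order-4 term: 640/81
the series for exp((4/3)D) f terminates at order 4
exp((4/3)D) f = (5/2)x^4 + (40/3)x^3 + (157/6)x^2 + (604/27)x + 568/81


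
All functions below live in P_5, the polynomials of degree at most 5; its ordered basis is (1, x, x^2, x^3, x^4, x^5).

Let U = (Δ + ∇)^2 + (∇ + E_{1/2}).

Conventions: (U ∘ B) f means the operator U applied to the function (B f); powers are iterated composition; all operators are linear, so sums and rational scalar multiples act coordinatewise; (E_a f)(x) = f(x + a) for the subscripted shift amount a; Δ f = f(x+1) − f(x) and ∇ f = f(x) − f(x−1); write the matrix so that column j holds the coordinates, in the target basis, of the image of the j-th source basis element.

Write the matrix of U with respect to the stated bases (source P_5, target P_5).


image of 1: 1
image of x: x + 3/2
image of x^2: x^2 + 3x + 29/4
image of x^3: x^3 + (9/2)x^2 + (87/4)x + 9/8
image of x^4: x^4 + 6x^3 + (87/2)x^2 + (9/2)x + 497/16
image of x^5: x^5 + (15/2)x^4 + (145/2)x^3 + (45/4)x^2 + (2485/16)x + 33/32
each image's coordinates form column j of the matrix

the matrix is [[1, 3/2, 29/4, 9/8, 497/16, 33/32]; [0, 1, 3, 87/4, 9/2, 2485/16]; [0, 0, 1, 9/2, 87/2, 45/4]; [0, 0, 0, 1, 6, 145/2]; [0, 0, 0, 0, 1, 15/2]; [0, 0, 0, 0, 0, 1]] (rows listed top to bottom)


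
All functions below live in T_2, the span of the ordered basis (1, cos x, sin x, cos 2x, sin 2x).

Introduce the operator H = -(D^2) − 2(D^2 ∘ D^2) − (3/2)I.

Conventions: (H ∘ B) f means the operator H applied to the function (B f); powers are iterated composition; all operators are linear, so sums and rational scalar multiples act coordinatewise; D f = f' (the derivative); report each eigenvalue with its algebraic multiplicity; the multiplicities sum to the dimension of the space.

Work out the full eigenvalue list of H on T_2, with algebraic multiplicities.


λ = -59/2 (multiplicity 2), λ = -5/2 (multiplicity 2), λ = -3/2 (multiplicity 1)

image of 1: -3/2
image of cos x: -(5/2)cos x
image of sin x: -(5/2)sin x
image of cos 2x: -(59/2)cos 2x
image of sin 2x: -(59/2)sin 2x
the matrix is diagonal; its diagonal is (-3/2, -5/2, -5/2, -59/2, -59/2)
for a triangular matrix the eigenvalues are the diagonal entries, with algebraic multiplicity their repetition count


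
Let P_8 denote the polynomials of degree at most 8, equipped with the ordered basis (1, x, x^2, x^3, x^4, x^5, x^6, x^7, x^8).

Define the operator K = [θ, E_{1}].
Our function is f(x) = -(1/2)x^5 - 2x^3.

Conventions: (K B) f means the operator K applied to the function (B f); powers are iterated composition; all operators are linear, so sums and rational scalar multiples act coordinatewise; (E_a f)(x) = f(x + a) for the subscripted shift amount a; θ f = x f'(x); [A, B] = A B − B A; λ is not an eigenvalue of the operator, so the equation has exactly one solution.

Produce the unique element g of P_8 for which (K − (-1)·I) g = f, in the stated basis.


write g with unknown coordinates in the stated basis and equate coefficients in (K − (-1)·I) g = f
solving from the highest basis element down gives g = -(1/2)x^5 - (5/2)x^4 - 22x^3 - 111x^2 - 394x - 1389/2
check: K g = (5/2)x^4 + 20x^3 + 111x^2 + 394x + 1389/2
so K g − (-1)·g = -(1/2)x^5 - 2x^3 = f ✓

the image equals g(x) = -(1/2)x^5 - (5/2)x^4 - 22x^3 - 111x^2 - 394x - 1389/2


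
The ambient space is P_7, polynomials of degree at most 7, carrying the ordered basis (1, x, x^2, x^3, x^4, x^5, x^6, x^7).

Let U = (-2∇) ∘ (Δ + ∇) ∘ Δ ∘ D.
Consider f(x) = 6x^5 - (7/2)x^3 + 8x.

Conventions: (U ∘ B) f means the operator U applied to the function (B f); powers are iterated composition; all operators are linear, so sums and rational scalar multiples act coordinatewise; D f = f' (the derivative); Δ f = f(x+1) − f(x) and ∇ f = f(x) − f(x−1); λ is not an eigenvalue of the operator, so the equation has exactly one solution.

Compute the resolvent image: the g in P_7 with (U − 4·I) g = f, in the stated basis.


write g with unknown coordinates in the stated basis and equate coefficients in (U − 4·I) g = f
solving from the highest basis element down gives g = -(3/2)x^5 + (7/8)x^3 + 178x
check: U g = 720x
so U g − 4·g = 6x^5 - (7/2)x^3 + 8x = f ✓

the image equals g(x) = -(3/2)x^5 + (7/8)x^3 + 178x


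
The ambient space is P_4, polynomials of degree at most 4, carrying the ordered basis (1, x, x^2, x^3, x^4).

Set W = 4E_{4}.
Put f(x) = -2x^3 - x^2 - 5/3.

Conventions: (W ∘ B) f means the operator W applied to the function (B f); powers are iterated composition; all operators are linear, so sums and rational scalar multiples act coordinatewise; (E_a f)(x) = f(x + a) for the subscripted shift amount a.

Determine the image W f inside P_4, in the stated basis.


E_{4} f = -2x^3 - 25x^2 - 104x - 437/3
(4E_{4}) f = -8x^3 - 100x^2 - 416x - 1748/3

g(x) = -8x^3 - 100x^2 - 416x - 1748/3


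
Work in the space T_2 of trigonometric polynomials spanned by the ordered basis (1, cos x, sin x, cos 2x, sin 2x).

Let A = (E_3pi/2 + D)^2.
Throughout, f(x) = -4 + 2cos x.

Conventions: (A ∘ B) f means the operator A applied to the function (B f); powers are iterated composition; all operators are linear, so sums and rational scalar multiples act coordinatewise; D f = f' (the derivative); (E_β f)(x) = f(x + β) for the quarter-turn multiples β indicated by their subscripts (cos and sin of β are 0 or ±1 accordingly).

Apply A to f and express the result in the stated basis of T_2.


E_3pi/2 f = -4 + 2sin x
D f = -2sin x
(E_3pi/2 + D) f = -4
E_3pi/2 (E_3pi/2 + D) f = -4
D (E_3pi/2 + D) f = 0
(E_3pi/2 + D) (E_3pi/2 + D) f = -4

the image equals g(x) = -4


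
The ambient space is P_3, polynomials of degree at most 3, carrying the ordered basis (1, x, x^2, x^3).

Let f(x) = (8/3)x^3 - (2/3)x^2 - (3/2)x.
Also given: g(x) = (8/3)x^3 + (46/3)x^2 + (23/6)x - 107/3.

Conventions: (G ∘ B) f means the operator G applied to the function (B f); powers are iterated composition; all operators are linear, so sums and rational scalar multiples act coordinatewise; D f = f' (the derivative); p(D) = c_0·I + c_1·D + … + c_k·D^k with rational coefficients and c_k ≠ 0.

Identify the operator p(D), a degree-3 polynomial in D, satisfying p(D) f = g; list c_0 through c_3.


D^0 f = (8/3)x^3 - (2/3)x^2 - (3/2)x
D^1 f = 8x^2 - (4/3)x - 3/2
D^2 f = 16x - 4/3
D^3 f = 16
matching coefficients of g against c_0 f + c_1 Df + … from the top degree down determines the c_i
solution: c_0 = 1, c_1 = 2, c_2 = 1/2, c_3 = -2

c_0 = 1, c_1 = 2, c_2 = 1/2, c_3 = -2


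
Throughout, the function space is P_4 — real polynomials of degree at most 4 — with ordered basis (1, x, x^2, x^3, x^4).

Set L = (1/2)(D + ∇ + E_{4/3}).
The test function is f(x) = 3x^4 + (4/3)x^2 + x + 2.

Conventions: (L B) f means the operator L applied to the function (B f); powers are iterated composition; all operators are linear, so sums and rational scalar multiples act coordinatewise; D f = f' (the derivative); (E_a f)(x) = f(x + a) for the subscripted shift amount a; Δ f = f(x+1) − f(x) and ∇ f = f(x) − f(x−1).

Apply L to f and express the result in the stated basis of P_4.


D f = 12x^3 + (8/3)x + 1
∇ f = 12x^3 - 18x^2 + (44/3)x - 10/3
E_{4/3} f = 3x^4 + 16x^3 + (100/3)x^2 + 33x + 410/27
(D + ∇ + E_{4/3}) f = 3x^4 + 40x^3 + (46/3)x^2 + (151/3)x + 347/27
((1/2)(D + ∇ + E_{4/3})) f = (3/2)x^4 + 20x^3 + (23/3)x^2 + (151/6)x + 347/54

g(x) = (3/2)x^4 + 20x^3 + (23/3)x^2 + (151/6)x + 347/54


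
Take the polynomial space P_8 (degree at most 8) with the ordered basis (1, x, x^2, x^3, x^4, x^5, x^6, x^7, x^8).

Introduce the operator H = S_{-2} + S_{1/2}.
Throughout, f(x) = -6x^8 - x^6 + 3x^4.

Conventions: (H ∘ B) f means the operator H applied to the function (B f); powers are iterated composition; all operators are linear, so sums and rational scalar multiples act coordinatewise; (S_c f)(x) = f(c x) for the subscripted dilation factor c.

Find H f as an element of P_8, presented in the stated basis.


the result is g(x) = -(196611/128)x^8 - (4097/64)x^6 + (771/16)x^4

S_{-2} f = -1536x^8 - 64x^6 + 48x^4
S_{1/2} f = -(3/128)x^8 - (1/64)x^6 + (3/16)x^4
(S_{-2} + S_{1/2}) f = -(196611/128)x^8 - (4097/64)x^6 + (771/16)x^4


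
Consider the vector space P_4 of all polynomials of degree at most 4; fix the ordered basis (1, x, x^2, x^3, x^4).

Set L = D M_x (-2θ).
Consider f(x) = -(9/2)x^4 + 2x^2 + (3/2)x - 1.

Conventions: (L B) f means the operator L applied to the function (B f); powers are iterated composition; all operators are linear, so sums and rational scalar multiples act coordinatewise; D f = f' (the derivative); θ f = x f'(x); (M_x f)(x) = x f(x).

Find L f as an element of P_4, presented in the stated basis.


g(x) = 180x^4 - 24x^2 - 6x

θ f = -18x^4 + 4x^2 + (3/2)x
(-2θ) f = 36x^4 - 8x^2 - 3x
M_x (-2θ) f = 36x^5 - 8x^3 - 3x^2
D (M_x (-2θ)) f = 180x^4 - 24x^2 - 6x


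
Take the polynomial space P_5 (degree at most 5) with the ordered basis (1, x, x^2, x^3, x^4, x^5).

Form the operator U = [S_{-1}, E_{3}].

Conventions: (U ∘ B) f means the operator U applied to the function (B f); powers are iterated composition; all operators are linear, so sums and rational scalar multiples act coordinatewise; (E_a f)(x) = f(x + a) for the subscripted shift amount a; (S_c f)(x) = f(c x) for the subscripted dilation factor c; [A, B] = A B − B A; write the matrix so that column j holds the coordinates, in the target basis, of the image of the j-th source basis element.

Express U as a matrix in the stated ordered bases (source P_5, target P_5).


image of 1: 0
image of x: 6
image of x^2: -12x
image of x^3: 18x^2 + 54
image of x^4: -24x^3 - 216x
image of x^5: 30x^4 + 540x^2 + 486
each image's coordinates form column j of the matrix

the matrix is [[0, 6, 0, 54, 0, 486]; [0, 0, -12, 0, -216, 0]; [0, 0, 0, 18, 0, 540]; [0, 0, 0, 0, -24, 0]; [0, 0, 0, 0, 0, 30]; [0, 0, 0, 0, 0, 0]] (rows listed top to bottom)


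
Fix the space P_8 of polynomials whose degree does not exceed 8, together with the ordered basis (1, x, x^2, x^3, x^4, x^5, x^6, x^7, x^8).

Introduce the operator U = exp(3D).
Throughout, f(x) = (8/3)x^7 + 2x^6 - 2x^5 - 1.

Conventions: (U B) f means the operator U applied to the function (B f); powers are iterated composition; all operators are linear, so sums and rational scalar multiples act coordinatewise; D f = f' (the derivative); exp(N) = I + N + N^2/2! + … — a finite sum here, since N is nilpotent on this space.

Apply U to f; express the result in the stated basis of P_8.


order-1 term: 56x^6 + 36x^5 - 30x^4
order-2 term: 504x^5 + 270x^4 - 180x^3
order-3 term: 2520x^4 + 1080x^3 - 540x^2
order-4 term: 7560x^3 + 2430x^2 - 810x
order-5 term: 13608x^2 + 2916x - 486
order-6 term: 13608x + 1458
order-7 term: 5832
the series for exp(3D) f terminates at order 7
exp(3D) f = (8/3)x^7 + 58x^6 + 538x^5 + 2760x^4 + 8460x^3 + 15498x^2 + 15714x + 6803

the result is g(x) = (8/3)x^7 + 58x^6 + 538x^5 + 2760x^4 + 8460x^3 + 15498x^2 + 15714x + 6803


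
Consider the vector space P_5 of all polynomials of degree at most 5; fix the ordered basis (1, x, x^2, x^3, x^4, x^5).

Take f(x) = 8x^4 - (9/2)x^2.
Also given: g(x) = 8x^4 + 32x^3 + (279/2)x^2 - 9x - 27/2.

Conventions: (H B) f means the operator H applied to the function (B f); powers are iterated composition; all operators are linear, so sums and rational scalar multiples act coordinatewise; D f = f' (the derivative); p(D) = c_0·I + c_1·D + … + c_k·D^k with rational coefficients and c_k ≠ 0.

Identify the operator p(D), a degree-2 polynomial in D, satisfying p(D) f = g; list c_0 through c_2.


c_0 = 1, c_1 = 1, c_2 = 3/2

D^0 f = 8x^4 - (9/2)x^2
D^1 f = 32x^3 - 9x
D^2 f = 96x^2 - 9
matching coefficients of g against c_0 f + c_1 Df + … from the top degree down determines the c_i
solution: c_0 = 1, c_1 = 1, c_2 = 3/2


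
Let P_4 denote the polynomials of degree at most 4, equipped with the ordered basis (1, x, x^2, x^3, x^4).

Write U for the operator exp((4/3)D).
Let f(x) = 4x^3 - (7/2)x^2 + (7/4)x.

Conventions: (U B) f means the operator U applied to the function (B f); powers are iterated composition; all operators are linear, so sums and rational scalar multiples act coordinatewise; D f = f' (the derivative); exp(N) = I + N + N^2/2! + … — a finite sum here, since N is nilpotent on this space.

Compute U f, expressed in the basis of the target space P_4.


the image equals g(x) = 4x^3 + (25/2)x^2 + (55/4)x + 151/27

order-1 term: 16x^2 - (28/3)x + 7/3
order-2 term: (64/3)x - 56/9
order-3 term: 256/27
the series for exp((4/3)D) f terminates at order 3
exp((4/3)D) f = 4x^3 + (25/2)x^2 + (55/4)x + 151/27


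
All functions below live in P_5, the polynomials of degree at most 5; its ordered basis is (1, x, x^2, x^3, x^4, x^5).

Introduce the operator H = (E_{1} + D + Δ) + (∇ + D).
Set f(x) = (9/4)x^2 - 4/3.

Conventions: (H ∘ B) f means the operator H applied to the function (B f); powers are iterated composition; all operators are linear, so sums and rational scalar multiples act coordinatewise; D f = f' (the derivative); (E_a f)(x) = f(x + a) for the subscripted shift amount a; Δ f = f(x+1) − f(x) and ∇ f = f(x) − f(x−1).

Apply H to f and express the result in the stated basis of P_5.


the result is g(x) = (9/4)x^2 + (45/2)x + 11/12

E_{1} f = (9/4)x^2 + (9/2)x + 11/12
D f = (9/2)x
Δ f = (9/2)x + 9/4
(E_{1} + D + Δ) f = (9/4)x^2 + (27/2)x + 19/6
∇ f = (9/2)x - 9/4
D f = (9/2)x
(∇ + D) f = 9x - 9/4
((E_{1} + D + Δ) + (∇ + D)) f = (9/4)x^2 + (45/2)x + 11/12


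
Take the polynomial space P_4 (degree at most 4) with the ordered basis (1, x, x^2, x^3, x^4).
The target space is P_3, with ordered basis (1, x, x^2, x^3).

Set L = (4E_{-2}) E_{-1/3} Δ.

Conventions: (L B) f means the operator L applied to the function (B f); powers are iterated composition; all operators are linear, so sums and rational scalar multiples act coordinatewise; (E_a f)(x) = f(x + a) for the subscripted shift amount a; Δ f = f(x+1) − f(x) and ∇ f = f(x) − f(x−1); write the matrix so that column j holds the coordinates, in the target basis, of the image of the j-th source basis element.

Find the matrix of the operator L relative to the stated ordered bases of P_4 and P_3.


image of 1: 0
image of x: 4
image of x^2: 8x - 44/3
image of x^3: 12x^2 - 44x + 124/3
image of x^4: 16x^3 - 88x^2 + (496/3)x - 2860/27
each image's coordinates form column j of the matrix

the matrix is [[0, 4, -44/3, 124/3, -2860/27]; [0, 0, 8, -44, 496/3]; [0, 0, 0, 12, -88]; [0, 0, 0, 0, 16]] (rows listed top to bottom)


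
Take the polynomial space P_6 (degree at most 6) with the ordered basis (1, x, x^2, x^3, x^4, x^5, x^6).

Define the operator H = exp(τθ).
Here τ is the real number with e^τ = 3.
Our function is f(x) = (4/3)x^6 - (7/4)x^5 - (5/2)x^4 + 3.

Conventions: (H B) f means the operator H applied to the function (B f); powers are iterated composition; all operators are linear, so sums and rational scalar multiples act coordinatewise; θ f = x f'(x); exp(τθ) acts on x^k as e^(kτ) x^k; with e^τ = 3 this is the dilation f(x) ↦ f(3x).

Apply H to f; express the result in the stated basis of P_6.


exp(τθ) x^k = e^(kτ) x^k; with e^τ = 3 this sends x^k to 3^k x^k
x^4 ↦ 81 x^4
x^5 ↦ 243 x^5
x^6 ↦ 729 x^6
applying this coordinatewise to f: exp(τθ) f = 972x^6 - (1701/4)x^5 - (405/2)x^4 + 3

the image equals g(x) = 972x^6 - (1701/4)x^5 - (405/2)x^4 + 3
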